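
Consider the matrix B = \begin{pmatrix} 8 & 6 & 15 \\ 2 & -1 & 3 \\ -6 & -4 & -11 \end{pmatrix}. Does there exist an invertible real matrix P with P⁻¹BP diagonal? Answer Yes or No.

Characteristic polynomial: p(λ) = λ^3 + 4λ^2 + 5λ + 2 = (λ + 1)^2(λ + 2).
λ = -1 has algebraic multiplicity 2; rank(B + 1I) = 2, so geometric multiplicity = 1.
Geometric multiplicity < algebraic multiplicity, so B is not diagonalizable.

No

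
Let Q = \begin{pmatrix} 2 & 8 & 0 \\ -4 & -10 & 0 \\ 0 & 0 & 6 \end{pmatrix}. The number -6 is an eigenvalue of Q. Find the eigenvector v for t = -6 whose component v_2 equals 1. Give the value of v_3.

0

Q + 6I = [[8, 8, 0], [-4, -4, 0], [0, 0, 12]].
Solving (Q + 6I)v = 0 gives the eigenspace spanned by (-1, 1, 0).
With v_2 = 1, v = (-1, 1, 0), so v_3 = 0.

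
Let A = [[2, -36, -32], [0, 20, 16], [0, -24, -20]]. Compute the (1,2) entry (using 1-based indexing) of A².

-24

Characteristic polynomial: t^3 - 2t^2 - 16t + 32 = (t - 4)(t - 2)(t + 4), so the eigenvalues are -4, 2, 4.
t=2: eigenvector (1, 0, 0).
t=-4: eigenvector (4, -2, 3).
t=4: eigenvector (-2, 1, -1).
P = [[1, 4, -2], [0, -2, 1], [0, 3, -1]], D = diag(2, -4, 4), P⁻¹ = [[1, 2, 0], [0, 1, 1], [0, 3, 2]].
A² = P·diag(4, 16, 16)·P⁻¹ = [[4, -24, 0], [0, 16, 0], [0, 0, 16]].
The requested entry is -24.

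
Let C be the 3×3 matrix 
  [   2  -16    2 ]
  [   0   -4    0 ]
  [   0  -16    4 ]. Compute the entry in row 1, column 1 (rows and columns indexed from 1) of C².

Characteristic polynomial: s^3 - 2s^2 - 16s + 32 = (s - 4)(s - 2)(s + 4), so the eigenvalues are -4, 2, 4.
s=2: eigenvector (1, 0, 0).
s=-4: eigenvector (2, 1, 2).
s=4: eigenvector (1, 0, 1).
P = [[1, 2, 1], [0, 1, 0], [0, 2, 1]], D = diag(2, -4, 4), P⁻¹ = [[1, 0, -1], [0, 1, 0], [0, -2, 1]].
C² = P·diag(4, 16, 16)·P⁻¹ = [[4, 0, 12], [0, 16, 0], [0, 0, 16]].
The requested entry is 4.

4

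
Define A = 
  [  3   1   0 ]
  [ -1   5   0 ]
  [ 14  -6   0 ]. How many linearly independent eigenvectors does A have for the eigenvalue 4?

A − 4I = [[-1, 1, 0], [-1, 1, 0], [14, -6, -4]].
This matrix has rank 2, so its null space has dimension 3 − 2 = 1.

1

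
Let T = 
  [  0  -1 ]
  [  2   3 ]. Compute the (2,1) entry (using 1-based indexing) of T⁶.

Characteristic polynomial: μ^2 - 3μ + 2 = (μ - 2)(μ - 1), so the eigenvalues are 1, 2.
μ=2: eigenvector (1, -2).
μ=1: eigenvector (1, -1).
P = [[1, 1], [-2, -1]], D = diag(2, 1), P⁻¹ = [[-1, -1], [2, 1]].
T⁶ = P·diag(64, 1)·P⁻¹ = [[-62, -63], [126, 127]].
The requested entry is 126.

126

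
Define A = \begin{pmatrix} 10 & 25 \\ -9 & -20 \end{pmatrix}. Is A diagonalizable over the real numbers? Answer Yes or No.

Characteristic polynomial: p(s) = s^2 + 10s + 25 = (s + 5)^2.
s = -5 has algebraic multiplicity 2; rank(A + 5I) = 1, so geometric multiplicity = 1.
Geometric multiplicity < algebraic multiplicity, so A is not diagonalizable.

No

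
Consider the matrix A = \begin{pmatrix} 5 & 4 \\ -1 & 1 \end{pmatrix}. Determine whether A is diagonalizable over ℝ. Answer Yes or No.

No

Characteristic polynomial: p(t) = t^2 - 6t + 9 = (t - 3)^2.
t = 3 has algebraic multiplicity 2; rank(A − 3I) = 1, so geometric multiplicity = 1.
Geometric multiplicity < algebraic multiplicity, so A is not diagonalizable.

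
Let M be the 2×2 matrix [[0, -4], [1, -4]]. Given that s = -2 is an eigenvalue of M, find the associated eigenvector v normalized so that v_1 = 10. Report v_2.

5

M + 2I = [[2, -4], [1, -2]].
Solving (M + 2I)v = 0 gives the eigenspace spanned by (10, 5).
With v_1 = 10, v = (10, 5), so v_2 = 5.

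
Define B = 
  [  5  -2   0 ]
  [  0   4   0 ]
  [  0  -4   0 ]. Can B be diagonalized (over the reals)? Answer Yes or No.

Yes

Characteristic polynomial: p(r) = r^3 - 9r^2 + 20r = r(r - 5)(r - 4).
All 3 eigenvalues are distinct, so B is diagonalizable.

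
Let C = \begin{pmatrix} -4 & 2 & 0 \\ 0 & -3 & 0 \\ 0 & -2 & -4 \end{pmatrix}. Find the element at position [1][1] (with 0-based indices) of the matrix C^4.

Characteristic polynomial: t^3 + 11t^2 + 40t + 48 = (t + 3)(t + 4)^2, so the eigenvalues are -4, -4, -3.
t=-4: eigenvector (1, 0, 0).
t=-3: eigenvector (2, 1, -2).
t=-4: eigenvector (-2, 0, 1).
P = [[1, 2, -2], [0, 1, 0], [0, -2, 1]], D = diag(-4, -3, -4), P⁻¹ = [[1, 2, 2], [0, 1, 0], [0, 2, 1]].
C⁴ = P·diag(256, 81, 256)·P⁻¹ = [[256, -350, 0], [0, 81, 0], [0, 350, 256]].
The requested entry is 81.

81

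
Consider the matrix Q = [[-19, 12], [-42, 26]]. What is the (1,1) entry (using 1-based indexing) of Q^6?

-108863

Characteristic polynomial: t^2 - 7t + 10 = (t - 5)(t - 2), so the eigenvalues are 2, 5.
t=5: eigenvector (-1, -2).
t=2: eigenvector (4, 7).
P = [[-1, 4], [-2, 7]], D = diag(5, 2), P⁻¹ = [[7, -4], [2, -1]].
Q⁶ = P·diag(15625, 64)·P⁻¹ = [[-108863, 62244], [-217854, 124552]].
The requested entry is -108863.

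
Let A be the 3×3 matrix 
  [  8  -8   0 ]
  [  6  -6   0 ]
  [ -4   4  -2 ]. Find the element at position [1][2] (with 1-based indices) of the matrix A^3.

Characteristic polynomial: λ^3 - 4λ = λ(λ - 2)(λ + 2), so the eigenvalues are -2, 0, 2.
λ=2: eigenvector (4, 3, -1).
λ=0: eigenvector (1, 1, 0).
λ=-2: eigenvector (0, 0, 1).
P = [[4, 1, 0], [3, 1, 0], [-1, 0, 1]], D = diag(2, 0, -2), P⁻¹ = [[1, -1, 0], [-3, 4, 0], [1, -1, 1]].
A³ = P·diag(8, 0, -8)·P⁻¹ = [[32, -32, 0], [24, -24, 0], [-16, 16, -8]].
The requested entry is -32.

-32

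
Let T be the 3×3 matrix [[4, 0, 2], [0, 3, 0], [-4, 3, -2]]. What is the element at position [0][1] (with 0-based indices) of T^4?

Characteristic polynomial: μ^3 - 5μ^2 + 6μ = μ(μ - 3)(μ - 2), so the eigenvalues are 0, 2, 3.
μ=2: eigenvector (1, 0, -1).
μ=3: eigenvector (2, 1, -1).
μ=0: eigenvector (-1, 0, 2).
P = [[1, 2, -1], [0, 1, 0], [-1, -1, 2]], D = diag(2, 3, 0), P⁻¹ = [[2, -3, 1], [0, 1, 0], [1, -1, 1]].
T⁴ = P·diag(16, 81, 0)·P⁻¹ = [[32, 114, 16], [0, 81, 0], [-32, -33, -16]].
The requested entry is 114.

114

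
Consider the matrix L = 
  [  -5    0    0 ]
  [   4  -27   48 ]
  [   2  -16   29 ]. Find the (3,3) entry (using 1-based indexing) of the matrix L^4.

2257

Characteristic polynomial: s^3 + 3s^2 - 25s - 75 = (s - 5)(s + 3)(s + 5), so the eigenvalues are -5, -3, 5.
s=5: eigenvector (0, -3, -2).
s=-5: eigenvector (1, -2, -1).
s=-3: eigenvector (0, 2, 1).
P = [[0, 1, 0], [-3, -2, 2], [-2, -1, 1]], D = diag(5, -5, -3), P⁻¹ = [[0, 1, -2], [1, 0, 0], [1, 2, -3]].
L⁴ = P·diag(625, 625, 81)·P⁻¹ = [[625, 0, 0], [-1088, -1551, 3264], [-544, -1088, 2257]].
The requested entry is 2257.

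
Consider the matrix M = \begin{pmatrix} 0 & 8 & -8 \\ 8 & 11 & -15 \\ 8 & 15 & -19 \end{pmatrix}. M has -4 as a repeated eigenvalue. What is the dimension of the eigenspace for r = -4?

M + 4I = [[4, 8, -8], [8, 15, -15], [8, 15, -15]].
This matrix has rank 2, so its null space has dimension 3 − 2 = 1.

1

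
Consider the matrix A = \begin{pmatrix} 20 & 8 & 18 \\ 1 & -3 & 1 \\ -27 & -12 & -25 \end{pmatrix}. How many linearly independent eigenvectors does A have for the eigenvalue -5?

1

A + 5I = [[25, 8, 18], [1, 2, 1], [-27, -12, -20]].
This matrix has rank 2, so its null space has dimension 3 − 2 = 1.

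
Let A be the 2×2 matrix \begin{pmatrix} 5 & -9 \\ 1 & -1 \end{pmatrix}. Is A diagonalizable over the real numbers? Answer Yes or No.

No

Characteristic polynomial: p(μ) = μ^2 - 4μ + 4 = (μ - 2)^2.
μ = 2 has algebraic multiplicity 2; rank(A − 2I) = 1, so geometric multiplicity = 1.
Geometric multiplicity < algebraic multiplicity, so A is not diagonalizable.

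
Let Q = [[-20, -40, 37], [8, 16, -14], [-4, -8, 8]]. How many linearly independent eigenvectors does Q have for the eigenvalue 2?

1

Q − 2I = [[-22, -40, 37], [8, 14, -14], [-4, -8, 6]].
This matrix has rank 2, so its null space has dimension 3 − 2 = 1.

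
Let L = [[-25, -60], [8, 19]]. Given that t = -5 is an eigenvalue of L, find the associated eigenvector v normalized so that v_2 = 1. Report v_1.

-3

L + 5I = [[-20, -60], [8, 24]].
Solving (L + 5I)v = 0 gives the eigenspace spanned by (-3, 1).
With v_2 = 1, v = (-3, 1), so v_1 = -3.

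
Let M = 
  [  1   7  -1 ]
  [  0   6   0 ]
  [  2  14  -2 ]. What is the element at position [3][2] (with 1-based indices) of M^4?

Characteristic polynomial: μ^3 - 5μ^2 - 6μ = μ(μ - 6)(μ + 1), so the eigenvalues are -1, 0, 6.
μ=0: eigenvector (1, 0, 1).
μ=6: eigenvector (1, 1, 2).
μ=-1: eigenvector (1, 0, 2).
P = [[1, 1, 1], [0, 1, 0], [1, 2, 2]], D = diag(0, 6, -1), P⁻¹ = [[2, 0, -1], [0, 1, 0], [-1, -1, 1]].
M⁴ = P·diag(0, 1296, 1)·P⁻¹ = [[-1, 1295, 1], [0, 1296, 0], [-2, 2590, 2]].
The requested entry is 2590.

2590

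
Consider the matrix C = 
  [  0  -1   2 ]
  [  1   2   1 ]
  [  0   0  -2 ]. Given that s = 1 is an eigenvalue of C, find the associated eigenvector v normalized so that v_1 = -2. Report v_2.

2

C − 1I = [[-1, -1, 2], [1, 1, 1], [0, 0, -3]].
Solving (C − 1I)v = 0 gives the eigenspace spanned by (-2, 2, 0).
With v_1 = -2, v = (-2, 2, 0), so v_2 = 2.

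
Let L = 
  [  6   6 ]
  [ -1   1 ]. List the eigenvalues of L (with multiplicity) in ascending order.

3, 4

Characteristic polynomial: p(μ) = μ^2 - 7μ + 12 = (μ - 4)(μ - 3).
Roots (with multiplicity): 3, 4.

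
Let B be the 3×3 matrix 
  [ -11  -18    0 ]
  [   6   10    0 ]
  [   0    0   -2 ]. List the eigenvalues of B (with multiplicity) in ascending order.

-2, -2, 1

Characteristic polynomial: p(μ) = μ^3 + 3μ^2 - 4 = (μ - 1)(μ + 2)^2.
Roots (with multiplicity): -2, -2, 1.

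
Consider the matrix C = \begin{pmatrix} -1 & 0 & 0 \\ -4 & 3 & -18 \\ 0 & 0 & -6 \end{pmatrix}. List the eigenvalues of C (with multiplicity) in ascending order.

-6, -1, 3

Characteristic polynomial: p(μ) = μ^3 + 4μ^2 - 15μ - 18 = (μ - 3)(μ + 1)(μ + 6).
Roots (with multiplicity): -6, -1, 3.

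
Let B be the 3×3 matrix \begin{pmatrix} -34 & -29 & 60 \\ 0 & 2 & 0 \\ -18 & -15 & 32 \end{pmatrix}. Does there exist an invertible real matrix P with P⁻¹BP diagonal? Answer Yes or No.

No

Characteristic polynomial: p(s) = s^3 - 12s + 16 = (s - 2)^2(s + 4).
s = 2 has algebraic multiplicity 2; rank(B − 2I) = 2, so geometric multiplicity = 1.
Geometric multiplicity < algebraic multiplicity, so B is not diagonalizable.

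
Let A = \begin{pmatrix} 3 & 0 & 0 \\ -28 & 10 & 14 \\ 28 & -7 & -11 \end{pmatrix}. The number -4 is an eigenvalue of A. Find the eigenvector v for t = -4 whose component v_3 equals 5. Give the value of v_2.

-5

A + 4I = [[7, 0, 0], [-28, 14, 14], [28, -7, -7]].
Solving (A + 4I)v = 0 gives the eigenspace spanned by (0, -5, 5).
With v_3 = 5, v = (0, -5, 5), so v_2 = -5.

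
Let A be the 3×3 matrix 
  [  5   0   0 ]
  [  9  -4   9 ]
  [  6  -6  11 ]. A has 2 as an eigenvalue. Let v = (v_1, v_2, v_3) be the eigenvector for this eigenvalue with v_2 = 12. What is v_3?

A − 2I = [[3, 0, 0], [9, -6, 9], [6, -6, 9]].
Solving (A − 2I)v = 0 gives the eigenspace spanned by (0, 12, 8).
With v_2 = 12, v = (0, 12, 8), so v_3 = 8.

8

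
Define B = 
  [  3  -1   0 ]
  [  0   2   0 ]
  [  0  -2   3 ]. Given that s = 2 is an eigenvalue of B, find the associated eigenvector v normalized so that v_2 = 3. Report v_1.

3

B − 2I = [[1, -1, 0], [0, 0, 0], [0, -2, 1]].
Solving (B − 2I)v = 0 gives the eigenspace spanned by (3, 3, 6).
With v_2 = 3, v = (3, 3, 6), so v_1 = 3.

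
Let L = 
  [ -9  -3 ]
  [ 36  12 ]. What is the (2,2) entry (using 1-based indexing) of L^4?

324

Characteristic polynomial: μ^2 - 3μ = μ(μ - 3), so the eigenvalues are 0, 3.
μ=0: eigenvector (1, -3).
μ=3: eigenvector (-1, 4).
P = [[1, -1], [-3, 4]], D = diag(0, 3), P⁻¹ = [[4, 1], [3, 1]].
L⁴ = P·diag(0, 81)·P⁻¹ = [[-243, -81], [972, 324]].
The requested entry is 324.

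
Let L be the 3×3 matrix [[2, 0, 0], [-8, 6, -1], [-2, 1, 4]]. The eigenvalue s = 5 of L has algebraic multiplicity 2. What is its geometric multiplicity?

1

L − 5I = [[-3, 0, 0], [-8, 1, -1], [-2, 1, -1]].
This matrix has rank 2, so its null space has dimension 3 − 2 = 1.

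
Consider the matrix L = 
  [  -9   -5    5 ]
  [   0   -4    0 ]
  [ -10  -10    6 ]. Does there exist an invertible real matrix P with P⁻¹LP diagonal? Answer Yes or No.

Yes

Characteristic polynomial: p(λ) = λ^3 + 7λ^2 + 8λ - 16 = (λ - 1)(λ + 4)^2.
λ = -4 has algebraic multiplicity 2; rank(L + 4I) = 1, so geometric multiplicity = 2.
Every eigenvalue has geometric = algebraic multiplicity, so L is diagonalizable.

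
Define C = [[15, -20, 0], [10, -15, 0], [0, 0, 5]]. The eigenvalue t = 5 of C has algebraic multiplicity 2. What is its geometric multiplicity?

C − 5I = [[10, -20, 0], [10, -20, 0], [0, 0, 0]].
This matrix has rank 1, so its null space has dimension 3 − 1 = 2.

2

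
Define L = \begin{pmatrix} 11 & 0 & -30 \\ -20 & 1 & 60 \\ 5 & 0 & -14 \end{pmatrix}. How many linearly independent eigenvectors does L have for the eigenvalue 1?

2

L − 1I = [[10, 0, -30], [-20, 0, 60], [5, 0, -15]].
This matrix has rank 1, so its null space has dimension 3 − 1 = 2.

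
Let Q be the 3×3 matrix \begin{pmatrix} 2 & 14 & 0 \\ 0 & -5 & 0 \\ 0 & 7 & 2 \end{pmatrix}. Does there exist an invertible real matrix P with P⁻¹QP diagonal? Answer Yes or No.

Characteristic polynomial: p(t) = t^3 + t^2 - 16t + 20 = (t - 2)^2(t + 5).
t = 2 has algebraic multiplicity 2; rank(Q − 2I) = 1, so geometric multiplicity = 2.
Every eigenvalue has geometric = algebraic multiplicity, so Q is diagonalizable.

Yes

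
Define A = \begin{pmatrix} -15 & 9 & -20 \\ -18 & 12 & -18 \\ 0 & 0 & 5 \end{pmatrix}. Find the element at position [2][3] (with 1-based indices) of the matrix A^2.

54

Characteristic polynomial: μ^3 - 2μ^2 - 33μ + 90 = (μ - 5)(μ - 3)(μ + 6), so the eigenvalues are -6, 3, 5.
μ=3: eigenvector (-1, -2, 0).
μ=5: eigenvector (-1, 0, 1).
μ=-6: eigenvector (1, 1, 0).
P = [[-1, -1, 1], [-2, 0, 1], [0, 1, 0]], D = diag(3, 5, -6), P⁻¹ = [[1, -1, 1], [0, 0, 1], [2, -1, 2]].
A² = P·diag(9, 25, 36)·P⁻¹ = [[63, -27, 38], [54, -18, 54], [0, 0, 25]].
The requested entry is 54.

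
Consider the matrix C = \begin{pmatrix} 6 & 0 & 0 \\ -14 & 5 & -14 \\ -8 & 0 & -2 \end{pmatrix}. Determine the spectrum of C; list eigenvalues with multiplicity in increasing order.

Characteristic polynomial: p(s) = s^3 - 9s^2 + 8s + 60 = (s - 6)(s - 5)(s + 2).
Roots (with multiplicity): -2, 5, 6.

-2, 5, 6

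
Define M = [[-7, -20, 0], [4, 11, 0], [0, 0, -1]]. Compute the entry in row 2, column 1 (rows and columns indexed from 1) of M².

16

Characteristic polynomial: r^3 - 3r^2 - r + 3 = (r - 3)(r - 1)(r + 1), so the eigenvalues are -1, 1, 3.
r=1: eigenvector (5, -2, 0).
r=3: eigenvector (-2, 1, 0).
r=-1: eigenvector (0, 0, 1).
P = [[5, -2, 0], [-2, 1, 0], [0, 0, 1]], D = diag(1, 3, -1), P⁻¹ = [[1, 2, 0], [2, 5, 0], [0, 0, 1]].
M² = P·diag(1, 9, 1)·P⁻¹ = [[-31, -80, 0], [16, 41, 0], [0, 0, 1]].
The requested entry is 16.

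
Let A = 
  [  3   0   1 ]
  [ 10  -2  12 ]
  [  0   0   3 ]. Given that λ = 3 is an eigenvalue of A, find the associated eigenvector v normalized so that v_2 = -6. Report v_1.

A − 3I = [[0, 0, 1], [10, -5, 12], [0, 0, 0]].
Solving (A − 3I)v = 0 gives the eigenspace spanned by (-3, -6, 0).
With v_2 = -6, v = (-3, -6, 0), so v_1 = -3.

-3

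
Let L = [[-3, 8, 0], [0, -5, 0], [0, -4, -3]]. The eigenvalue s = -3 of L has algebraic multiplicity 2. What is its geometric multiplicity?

L + 3I = [[0, 8, 0], [0, -2, 0], [0, -4, 0]].
This matrix has rank 1, so its null space has dimension 3 − 1 = 2.

2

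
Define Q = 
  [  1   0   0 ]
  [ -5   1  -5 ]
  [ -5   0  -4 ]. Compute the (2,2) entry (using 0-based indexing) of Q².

16

Characteristic polynomial: r^3 + 2r^2 - 7r + 4 = (r - 1)^2(r + 4), so the eigenvalues are -4, 1, 1.
r=1: eigenvector (1, -1, -1).
r=1: eigenvector (0, 1, 0).
r=-4: eigenvector (0, 1, 1).
P = [[1, 0, 0], [-1, 1, 1], [-1, 0, 1]], D = diag(1, 1, -4), P⁻¹ = [[1, 0, 0], [0, 1, -1], [1, 0, 1]].
Q² = P·diag(1, 1, 16)·P⁻¹ = [[1, 0, 0], [15, 1, 15], [15, 0, 16]].
The requested entry is 16.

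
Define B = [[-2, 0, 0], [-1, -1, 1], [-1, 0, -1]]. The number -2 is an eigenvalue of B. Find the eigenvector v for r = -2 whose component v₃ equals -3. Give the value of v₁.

B + 2I = [[0, 0, 0], [-1, 1, 1], [-1, 0, 1]].
Solving (B + 2I)v = 0 gives the eigenspace spanned by (-3, 0, -3).
With v₃ = -3, v = (-3, 0, -3), so v₁ = -3.

-3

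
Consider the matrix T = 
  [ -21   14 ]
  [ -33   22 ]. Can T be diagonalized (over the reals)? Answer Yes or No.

Yes

Characteristic polynomial: p(s) = s^2 - s = s(s - 1).
All 2 eigenvalues are distinct, so T is diagonalizable.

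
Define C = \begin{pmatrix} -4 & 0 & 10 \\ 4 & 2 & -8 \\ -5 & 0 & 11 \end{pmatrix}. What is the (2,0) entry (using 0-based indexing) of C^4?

Characteristic polynomial: μ^3 - 9μ^2 + 20μ - 12 = (μ - 6)(μ - 2)(μ - 1), so the eigenvalues are 1, 2, 6.
μ=1: eigenvector (2, 0, 1).
μ=2: eigenvector (0, 1, 0).
μ=6: eigenvector (1, -1, 1).
P = [[2, 0, 1], [0, 1, -1], [1, 0, 1]], D = diag(1, 2, 6), P⁻¹ = [[1, 0, -1], [-1, 1, 2], [-1, 0, 2]].
C⁴ = P·diag(1, 16, 1296)·P⁻¹ = [[-1294, 0, 2590], [1280, 16, -2560], [-1295, 0, 2591]].
The requested entry is -1295.

-1295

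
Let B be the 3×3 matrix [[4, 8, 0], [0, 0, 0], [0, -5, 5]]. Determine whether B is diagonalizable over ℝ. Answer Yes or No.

Characteristic polynomial: p(t) = t^3 - 9t^2 + 20t = t(t - 5)(t - 4).
All 3 eigenvalues are distinct, so B is diagonalizable.

Yes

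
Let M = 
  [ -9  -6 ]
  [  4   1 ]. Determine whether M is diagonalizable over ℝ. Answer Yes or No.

Yes

Characteristic polynomial: p(t) = t^2 + 8t + 15 = (t + 3)(t + 5).
All 2 eigenvalues are distinct, so M is diagonalizable.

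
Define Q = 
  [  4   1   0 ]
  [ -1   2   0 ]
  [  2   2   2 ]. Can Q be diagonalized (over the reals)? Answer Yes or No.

No

Characteristic polynomial: p(t) = t^3 - 8t^2 + 21t - 18 = (t - 3)^2(t - 2).
t = 3 has algebraic multiplicity 2; rank(Q − 3I) = 2, so geometric multiplicity = 1.
Geometric multiplicity < algebraic multiplicity, so Q is not diagonalizable.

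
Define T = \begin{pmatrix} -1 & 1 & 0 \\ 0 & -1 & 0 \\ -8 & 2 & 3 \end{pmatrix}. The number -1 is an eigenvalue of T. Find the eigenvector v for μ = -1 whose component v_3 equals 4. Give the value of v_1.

2

T + 1I = [[0, 1, 0], [0, 0, 0], [-8, 2, 4]].
Solving (T + 1I)v = 0 gives the eigenspace spanned by (2, 0, 4).
With v_3 = 4, v = (2, 0, 4), so v_1 = 2.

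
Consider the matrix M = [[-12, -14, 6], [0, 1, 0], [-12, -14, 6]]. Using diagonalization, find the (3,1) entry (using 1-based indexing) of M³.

Characteristic polynomial: λ^3 + 5λ^2 - 6λ = λ(λ - 1)(λ + 6), so the eigenvalues are -6, 0, 1.
λ=0: eigenvector (1, 0, 2).
λ=1: eigenvector (-2, 1, -2).
λ=-6: eigenvector (-1, 0, -1).
P = [[1, -2, -1], [0, 1, 0], [2, -2, -1]], D = diag(0, 1, -6), P⁻¹ = [[-1, 0, 1], [0, 1, 0], [-2, -2, 1]].
M³ = P·diag(0, 1, -216)·P⁻¹ = [[-432, -434, 216], [0, 1, 0], [-432, -434, 216]].
The requested entry is -432.

-432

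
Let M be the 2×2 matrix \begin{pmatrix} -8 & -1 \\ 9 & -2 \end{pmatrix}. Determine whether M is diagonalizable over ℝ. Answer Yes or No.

No

Characteristic polynomial: p(r) = r^2 + 10r + 25 = (r + 5)^2.
r = -5 has algebraic multiplicity 2; rank(M + 5I) = 1, so geometric multiplicity = 1.
Geometric multiplicity < algebraic multiplicity, so M is not diagonalizable.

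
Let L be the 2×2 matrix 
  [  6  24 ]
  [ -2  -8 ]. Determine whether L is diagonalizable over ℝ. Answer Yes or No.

Characteristic polynomial: p(s) = s^2 + 2s = s(s + 2).
All 2 eigenvalues are distinct, so L is diagonalizable.

Yes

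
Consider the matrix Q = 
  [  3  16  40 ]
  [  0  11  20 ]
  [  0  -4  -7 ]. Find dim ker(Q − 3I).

Q − 3I = [[0, 16, 40], [0, 8, 20], [0, -4, -10]].
This matrix has rank 1, so its null space has dimension 3 − 1 = 2.

2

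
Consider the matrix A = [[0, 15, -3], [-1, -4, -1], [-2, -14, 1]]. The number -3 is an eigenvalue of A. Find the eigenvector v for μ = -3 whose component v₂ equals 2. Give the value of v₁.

-6

A + 3I = [[3, 15, -3], [-1, -1, -1], [-2, -14, 4]].
Solving (A + 3I)v = 0 gives the eigenspace spanned by (-6, 2, 4).
With v₂ = 2, v = (-6, 2, 4), so v₁ = -6.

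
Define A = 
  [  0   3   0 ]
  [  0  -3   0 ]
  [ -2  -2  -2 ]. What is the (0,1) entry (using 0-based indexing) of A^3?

27

Characteristic polynomial: s^3 + 5s^2 + 6s = s(s + 2)(s + 3), so the eigenvalues are -3, -2, 0.
s=-2: eigenvector (0, 0, 1).
s=-3: eigenvector (-1, 1, 0).
s=0: eigenvector (1, 0, -1).
P = [[0, -1, 1], [0, 1, 0], [1, 0, -1]], D = diag(-2, -3, 0), P⁻¹ = [[1, 1, 1], [0, 1, 0], [1, 1, 0]].
A³ = P·diag(-8, -27, 0)·P⁻¹ = [[0, 27, 0], [0, -27, 0], [-8, -8, -8]].
The requested entry is 27.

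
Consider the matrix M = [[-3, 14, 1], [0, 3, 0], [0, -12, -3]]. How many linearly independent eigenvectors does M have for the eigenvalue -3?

M + 3I = [[0, 14, 1], [0, 6, 0], [0, -12, 0]].
This matrix has rank 2, so its null space has dimension 3 − 2 = 1.

1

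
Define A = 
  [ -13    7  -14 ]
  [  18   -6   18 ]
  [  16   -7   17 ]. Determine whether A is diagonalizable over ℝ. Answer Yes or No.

Characteristic polynomial: p(λ) = λ^3 + 2λ^2 - 21λ + 18 = (λ - 3)(λ - 1)(λ + 6).
All 3 eigenvalues are distinct, so A is diagonalizable.

Yes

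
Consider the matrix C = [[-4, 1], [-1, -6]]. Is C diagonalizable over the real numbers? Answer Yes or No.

No

Characteristic polynomial: p(t) = t^2 + 10t + 25 = (t + 5)^2.
t = -5 has algebraic multiplicity 2; rank(C + 5I) = 1, so geometric multiplicity = 1.
Geometric multiplicity < algebraic multiplicity, so C is not diagonalizable.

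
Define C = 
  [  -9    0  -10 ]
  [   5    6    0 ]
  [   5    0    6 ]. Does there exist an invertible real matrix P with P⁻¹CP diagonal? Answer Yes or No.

Yes

Characteristic polynomial: p(r) = r^3 - 3r^2 - 22r + 24 = (r - 6)(r - 1)(r + 4).
All 3 eigenvalues are distinct, so C is diagonalizable.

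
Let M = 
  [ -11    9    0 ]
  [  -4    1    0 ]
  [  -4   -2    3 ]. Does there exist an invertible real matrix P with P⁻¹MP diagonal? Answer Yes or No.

Characteristic polynomial: p(s) = s^3 + 7s^2 - 5s - 75 = (s - 3)(s + 5)^2.
s = -5 has algebraic multiplicity 2; rank(M + 5I) = 2, so geometric multiplicity = 1.
Geometric multiplicity < algebraic multiplicity, so M is not diagonalizable.

No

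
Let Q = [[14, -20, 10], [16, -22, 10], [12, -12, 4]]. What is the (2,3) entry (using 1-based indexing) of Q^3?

280

Characteristic polynomial: s^3 + 4s^2 - 20s - 48 = (s - 4)(s + 2)(s + 6), so the eigenvalues are -6, -2, 4.
s=-6: eigenvector (1, 1, 0).
s=-2: eigenvector (0, 1, 2).
s=4: eigenvector (1, 1, 1).
P = [[1, 0, 1], [1, 1, 1], [0, 2, 1]], D = diag(-6, -2, 4), P⁻¹ = [[-1, 2, -1], [-1, 1, 0], [2, -2, 1]].
Q³ = P·diag(-216, -8, 64)·P⁻¹ = [[344, -560, 280], [352, -568, 280], [144, -144, 64]].
The requested entry is 280.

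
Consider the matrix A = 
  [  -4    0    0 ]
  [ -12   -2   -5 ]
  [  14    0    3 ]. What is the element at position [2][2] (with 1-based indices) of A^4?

Characteristic polynomial: λ^3 + 3λ^2 - 10λ - 24 = (λ - 3)(λ + 2)(λ + 4), so the eigenvalues are -4, -2, 3.
λ=-4: eigenvector (1, 1, -2).
λ=-2: eigenvector (0, 1, 0).
λ=3: eigenvector (0, -1, 1).
P = [[1, 0, 0], [1, 1, -1], [-2, 0, 1]], D = diag(-4, -2, 3), P⁻¹ = [[1, 0, 0], [1, 1, 1], [2, 0, 1]].
A⁴ = P·diag(256, 16, 81)·P⁻¹ = [[256, 0, 0], [110, 16, -65], [-350, 0, 81]].
The requested entry is 16.

16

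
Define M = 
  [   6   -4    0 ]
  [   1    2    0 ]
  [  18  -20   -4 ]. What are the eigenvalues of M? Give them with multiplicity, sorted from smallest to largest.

Characteristic polynomial: p(λ) = λ^3 - 4λ^2 - 16λ + 64 = (λ - 4)^2(λ + 4).
Roots (with multiplicity): -4, 4, 4.

-4, 4, 4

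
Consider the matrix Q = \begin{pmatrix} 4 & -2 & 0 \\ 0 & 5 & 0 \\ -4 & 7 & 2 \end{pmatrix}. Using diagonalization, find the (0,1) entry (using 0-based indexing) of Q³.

-122

Characteristic polynomial: s^3 - 11s^2 + 38s - 40 = (s - 5)(s - 4)(s - 2), so the eigenvalues are 2, 4, 5.
s=4: eigenvector (1, 0, -2).
s=5: eigenvector (-2, 1, 5).
s=2: eigenvector (0, 0, 1).
P = [[1, -2, 0], [0, 1, 0], [-2, 5, 1]], D = diag(4, 5, 2), P⁻¹ = [[1, 2, 0], [0, 1, 0], [2, -1, 1]].
Q³ = P·diag(64, 125, 8)·P⁻¹ = [[64, -122, 0], [0, 125, 0], [-112, 361, 8]].
The requested entry is -122.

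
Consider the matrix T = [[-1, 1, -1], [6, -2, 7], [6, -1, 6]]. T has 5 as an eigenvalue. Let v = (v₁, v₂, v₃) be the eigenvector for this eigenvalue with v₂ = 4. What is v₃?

T − 5I = [[-6, 1, -1], [6, -7, 7], [6, -1, 1]].
Solving (T − 5I)v = 0 gives the eigenspace spanned by (0, 4, 4).
With v₂ = 4, v = (0, 4, 4), so v₃ = 4.

4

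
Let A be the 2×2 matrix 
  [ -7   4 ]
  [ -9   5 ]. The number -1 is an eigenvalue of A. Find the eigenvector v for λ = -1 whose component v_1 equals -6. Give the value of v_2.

A + 1I = [[-6, 4], [-9, 6]].
Solving (A + 1I)v = 0 gives the eigenspace spanned by (-6, -9).
With v_1 = -6, v = (-6, -9), so v_2 = -9.

-9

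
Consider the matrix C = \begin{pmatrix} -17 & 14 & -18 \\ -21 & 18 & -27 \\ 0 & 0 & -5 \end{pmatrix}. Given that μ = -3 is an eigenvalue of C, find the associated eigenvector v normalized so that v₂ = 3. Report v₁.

C + 3I = [[-14, 14, -18], [-21, 21, -27], [0, 0, -2]].
Solving (C + 3I)v = 0 gives the eigenspace spanned by (3, 3, 0).
With v₂ = 3, v = (3, 3, 0), so v₁ = 3.

3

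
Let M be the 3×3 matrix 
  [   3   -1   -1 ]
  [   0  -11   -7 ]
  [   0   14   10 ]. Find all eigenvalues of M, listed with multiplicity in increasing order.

-4, 3, 3

Characteristic polynomial: p(s) = s^3 - 2s^2 - 15s + 36 = (s - 3)^2(s + 4).
Roots (with multiplicity): -4, 3, 3.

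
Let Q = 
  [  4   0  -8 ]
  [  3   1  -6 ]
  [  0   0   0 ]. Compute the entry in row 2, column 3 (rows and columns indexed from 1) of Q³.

-126

Characteristic polynomial: λ^3 - 5λ^2 + 4λ = λ(λ - 4)(λ - 1), so the eigenvalues are 0, 1, 4.
λ=0: eigenvector (2, 0, 1).
λ=1: eigenvector (0, 1, 0).
λ=4: eigenvector (1, 1, 0).
P = [[2, 0, 1], [0, 1, 1], [1, 0, 0]], D = diag(0, 1, 4), P⁻¹ = [[0, 0, 1], [-1, 1, 2], [1, 0, -2]].
Q³ = P·diag(0, 1, 64)·P⁻¹ = [[64, 0, -128], [63, 1, -126], [0, 0, 0]].
The requested entry is -126.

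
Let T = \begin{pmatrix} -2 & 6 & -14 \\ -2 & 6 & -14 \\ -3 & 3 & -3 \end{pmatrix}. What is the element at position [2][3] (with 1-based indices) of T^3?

-182

Characteristic polynomial: r^3 - r^2 - 12r = r(r - 4)(r + 3), so the eigenvalues are -3, 0, 4.
r=4: eigenvector (1, 1, 0).
r=-3: eigenvector (2, 2, 1).
r=0: eigenvector (2, 3, 1).
P = [[1, 2, 2], [1, 2, 3], [0, 1, 1]], D = diag(4, -3, 0), P⁻¹ = [[1, 0, -2], [1, -1, 1], [-1, 1, 0]].
T³ = P·diag(64, -27, 0)·P⁻¹ = [[10, 54, -182], [10, 54, -182], [-27, 27, -27]].
The requested entry is -182.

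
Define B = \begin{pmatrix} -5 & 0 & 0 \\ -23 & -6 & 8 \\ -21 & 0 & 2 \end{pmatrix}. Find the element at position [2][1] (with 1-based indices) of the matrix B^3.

-581

Characteristic polynomial: μ^3 + 9μ^2 + 8μ - 60 = (μ - 2)(μ + 5)(μ + 6), so the eigenvalues are -6, -5, 2.
μ=-6: eigenvector (0, 1, 0).
μ=-5: eigenvector (1, 1, 3).
μ=2: eigenvector (0, 1, 1).
P = [[0, 1, 0], [1, 1, 1], [0, 3, 1]], D = diag(-6, -5, 2), P⁻¹ = [[2, 1, -1], [1, 0, 0], [-3, 0, 1]].
B³ = P·diag(-216, -125, 8)·P⁻¹ = [[-125, 0, 0], [-581, -216, 224], [-399, 0, 8]].
The requested entry is -581.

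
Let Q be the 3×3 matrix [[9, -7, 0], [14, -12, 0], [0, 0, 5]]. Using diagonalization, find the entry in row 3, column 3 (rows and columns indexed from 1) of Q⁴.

625

Characteristic polynomial: λ^3 - 2λ^2 - 25λ + 50 = (λ - 5)(λ - 2)(λ + 5), so the eigenvalues are -5, 2, 5.
λ=2: eigenvector (1, 1, 0).
λ=-5: eigenvector (1, 2, 0).
λ=5: eigenvector (0, 0, 1).
P = [[1, 1, 0], [1, 2, 0], [0, 0, 1]], D = diag(2, -5, 5), P⁻¹ = [[2, -1, 0], [-1, 1, 0], [0, 0, 1]].
Q⁴ = P·diag(16, 625, 625)·P⁻¹ = [[-593, 609, 0], [-1218, 1234, 0], [0, 0, 625]].
The requested entry is 625.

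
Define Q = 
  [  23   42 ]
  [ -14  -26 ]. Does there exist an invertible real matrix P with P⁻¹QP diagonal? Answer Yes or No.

Characteristic polynomial: p(s) = s^2 + 3s - 10 = (s - 2)(s + 5).
All 2 eigenvalues are distinct, so Q is diagonalizable.

Yes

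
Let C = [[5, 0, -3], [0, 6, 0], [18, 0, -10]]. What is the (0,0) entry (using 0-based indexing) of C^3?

125

Characteristic polynomial: μ^3 - μ^2 - 26μ - 24 = (μ - 6)(μ + 1)(μ + 4), so the eigenvalues are -4, -1, 6.
μ=-1: eigenvector (1, 0, 2).
μ=-4: eigenvector (1, 0, 3).
μ=6: eigenvector (0, 1, 0).
P = [[1, 1, 0], [0, 0, 1], [2, 3, 0]], D = diag(-1, -4, 6), P⁻¹ = [[3, 0, -1], [-2, 0, 1], [0, 1, 0]].
C³ = P·diag(-1, -64, 216)·P⁻¹ = [[125, 0, -63], [0, 216, 0], [378, 0, -190]].
The requested entry is 125.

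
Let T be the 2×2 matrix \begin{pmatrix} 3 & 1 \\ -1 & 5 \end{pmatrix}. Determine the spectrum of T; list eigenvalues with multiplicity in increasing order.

Characteristic polynomial: p(r) = r^2 - 8r + 16 = (r - 4)^2.
Roots (with multiplicity): 4, 4.

4, 4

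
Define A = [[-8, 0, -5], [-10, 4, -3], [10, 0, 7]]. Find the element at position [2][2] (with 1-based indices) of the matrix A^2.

16

Characteristic polynomial: λ^3 - 3λ^2 - 10λ + 24 = (λ - 4)(λ - 2)(λ + 3), so the eigenvalues are -3, 2, 4.
λ=2: eigenvector (1, 2, -2).
λ=4: eigenvector (0, 1, 0).
λ=-3: eigenvector (1, 1, -1).
P = [[1, 0, 1], [2, 1, 1], [-2, 0, -1]], D = diag(2, 4, -3), P⁻¹ = [[-1, 0, -1], [0, 1, 1], [2, 0, 1]].
A² = P·diag(4, 16, 9)·P⁻¹ = [[14, 0, 5], [10, 16, 17], [-10, 0, -1]].
The requested entry is 16.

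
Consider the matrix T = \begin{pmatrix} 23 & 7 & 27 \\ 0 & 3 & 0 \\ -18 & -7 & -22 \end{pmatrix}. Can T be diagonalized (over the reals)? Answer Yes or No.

Yes

Characteristic polynomial: p(λ) = λ^3 - 4λ^2 - 17λ + 60 = (λ - 5)(λ - 3)(λ + 4).
All 3 eigenvalues are distinct, so T is diagonalizable.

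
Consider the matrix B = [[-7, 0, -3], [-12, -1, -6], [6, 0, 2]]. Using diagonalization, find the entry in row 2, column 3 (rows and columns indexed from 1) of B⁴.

Characteristic polynomial: t^3 + 6t^2 + 9t + 4 = (t + 1)^2(t + 4), so the eigenvalues are -4, -1, -1.
t=-1: eigenvector (-1, -1, 2).
t=-1: eigenvector (0, 1, 0).
t=-4: eigenvector (-1, -2, 1).
P = [[-1, 0, -1], [-1, 1, -2], [2, 0, 1]], D = diag(-1, -1, -4), P⁻¹ = [[1, 0, 1], [-3, 1, -1], [-2, 0, -1]].
B⁴ = P·diag(1, 1, 256)·P⁻¹ = [[511, 0, 255], [1020, 1, 510], [-510, 0, -254]].
The requested entry is 510.

510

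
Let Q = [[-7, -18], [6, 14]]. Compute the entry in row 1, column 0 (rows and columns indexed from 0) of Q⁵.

6186

Characteristic polynomial: t^2 - 7t + 10 = (t - 5)(t - 2), so the eigenvalues are 2, 5.
t=5: eigenvector (-3, 2).
t=2: eigenvector (-2, 1).
P = [[-3, -2], [2, 1]], D = diag(5, 2), P⁻¹ = [[1, 2], [-2, -3]].
Q⁵ = P·diag(3125, 32)·P⁻¹ = [[-9247, -18558], [6186, 12404]].
The requested entry is 6186.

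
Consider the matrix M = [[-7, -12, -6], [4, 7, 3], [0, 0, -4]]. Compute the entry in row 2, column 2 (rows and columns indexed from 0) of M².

16

Characteristic polynomial: t^3 + 4t^2 - t - 4 = (t - 1)(t + 1)(t + 4), so the eigenvalues are -4, -1, 1.
t=1: eigenvector (-3, 2, 0).
t=-1: eigenvector (-2, 1, 0).
t=-4: eigenvector (2, -1, 1).
P = [[-3, -2, 2], [2, 1, -1], [0, 0, 1]], D = diag(1, -1, -4), P⁻¹ = [[1, 2, 0], [-2, -3, 1], [0, 0, 1]].
M² = P·diag(1, 1, 16)·P⁻¹ = [[1, 0, 30], [0, 1, -15], [0, 0, 16]].
The requested entry is 16.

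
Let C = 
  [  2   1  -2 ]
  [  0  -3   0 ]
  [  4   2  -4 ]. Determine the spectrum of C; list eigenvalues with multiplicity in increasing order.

Characteristic polynomial: p(μ) = μ^3 + 5μ^2 + 6μ = μ(μ + 2)(μ + 3).
Roots (with multiplicity): -3, -2, 0.

-3, -2, 0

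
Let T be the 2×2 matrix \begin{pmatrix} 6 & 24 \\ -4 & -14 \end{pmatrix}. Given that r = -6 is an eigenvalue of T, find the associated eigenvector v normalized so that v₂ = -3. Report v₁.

6

T + 6I = [[12, 24], [-4, -8]].
Solving (T + 6I)v = 0 gives the eigenspace spanned by (6, -3).
With v₂ = -3, v = (6, -3), so v₁ = 6.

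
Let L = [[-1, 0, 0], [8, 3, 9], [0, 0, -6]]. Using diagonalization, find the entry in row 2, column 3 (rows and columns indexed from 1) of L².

Characteristic polynomial: r^3 + 4r^2 - 15r - 18 = (r - 3)(r + 1)(r + 6), so the eigenvalues are -6, -1, 3.
r=-1: eigenvector (1, -2, 0).
r=3: eigenvector (0, 1, 0).
r=-6: eigenvector (0, -1, 1).
P = [[1, 0, 0], [-2, 1, -1], [0, 0, 1]], D = diag(-1, 3, -6), P⁻¹ = [[1, 0, 0], [2, 1, 1], [0, 0, 1]].
L² = P·diag(1, 9, 36)·P⁻¹ = [[1, 0, 0], [16, 9, -27], [0, 0, 36]].
The requested entry is -27.

-27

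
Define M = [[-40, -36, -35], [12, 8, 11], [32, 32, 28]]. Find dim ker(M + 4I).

1

M + 4I = [[-36, -36, -35], [12, 12, 11], [32, 32, 32]].
This matrix has rank 2, so its null space has dimension 3 − 2 = 1.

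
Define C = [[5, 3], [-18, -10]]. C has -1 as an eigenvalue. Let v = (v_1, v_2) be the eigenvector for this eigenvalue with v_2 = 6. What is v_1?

C + 1I = [[6, 3], [-18, -9]].
Solving (C + 1I)v = 0 gives the eigenspace spanned by (-3, 6).
With v_2 = 6, v = (-3, 6), so v_1 = -3.

-3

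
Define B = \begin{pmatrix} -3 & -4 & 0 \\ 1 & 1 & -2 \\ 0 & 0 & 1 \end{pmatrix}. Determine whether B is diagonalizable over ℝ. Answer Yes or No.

No

Characteristic polynomial: p(λ) = λ^3 + λ^2 - λ - 1 = (λ - 1)(λ + 1)^2.
λ = -1 has algebraic multiplicity 2; rank(B + 1I) = 2, so geometric multiplicity = 1.
Geometric multiplicity < algebraic multiplicity, so B is not diagonalizable.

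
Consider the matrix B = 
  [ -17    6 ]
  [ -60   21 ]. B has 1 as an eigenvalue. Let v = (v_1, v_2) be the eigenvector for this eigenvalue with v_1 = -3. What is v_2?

B − 1I = [[-18, 6], [-60, 20]].
Solving (B − 1I)v = 0 gives the eigenspace spanned by (-3, -9).
With v_1 = -3, v = (-3, -9), so v_2 = -9.

-9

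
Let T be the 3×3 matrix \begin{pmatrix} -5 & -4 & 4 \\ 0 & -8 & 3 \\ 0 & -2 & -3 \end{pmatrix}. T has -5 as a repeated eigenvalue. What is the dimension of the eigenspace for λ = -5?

T + 5I = [[0, -4, 4], [0, -3, 3], [0, -2, 2]].
This matrix has rank 1, so its null space has dimension 3 − 1 = 2.

2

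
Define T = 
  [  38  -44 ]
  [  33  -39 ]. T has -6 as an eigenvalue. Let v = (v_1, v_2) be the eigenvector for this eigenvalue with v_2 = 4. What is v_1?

T + 6I = [[44, -44], [33, -33]].
Solving (T + 6I)v = 0 gives the eigenspace spanned by (4, 4).
With v_2 = 4, v = (4, 4), so v_1 = 4.

4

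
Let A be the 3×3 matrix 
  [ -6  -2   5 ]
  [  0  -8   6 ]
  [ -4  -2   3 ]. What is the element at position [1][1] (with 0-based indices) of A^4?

1732

Characteristic polynomial: λ^3 + 11λ^2 + 38λ + 40 = (λ + 2)(λ + 4)(λ + 5), so the eigenvalues are -5, -4, -2.
λ=-5: eigenvector (1, 2, 1).
λ=-4: eigenvector (-2, -3, -2).
λ=-2: eigenvector (-3, -4, -4).
P = [[1, -2, -3], [2, -3, -4], [1, -2, -4]], D = diag(-5, -4, -2), P⁻¹ = [[-4, 2, 1], [-4, 1, 2], [1, 0, -1]].
A⁴ = P·diag(625, 256, 16)·P⁻¹ = [[-500, 738, -351], [-1992, 1732, -222], [-516, 738, -335]].
The requested entry is 1732.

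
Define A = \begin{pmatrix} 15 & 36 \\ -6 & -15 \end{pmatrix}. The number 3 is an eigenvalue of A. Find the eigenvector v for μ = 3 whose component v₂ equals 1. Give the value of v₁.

A − 3I = [[12, 36], [-6, -18]].
Solving (A − 3I)v = 0 gives the eigenspace spanned by (-3, 1).
With v₂ = 1, v = (-3, 1), so v₁ = -3.

-3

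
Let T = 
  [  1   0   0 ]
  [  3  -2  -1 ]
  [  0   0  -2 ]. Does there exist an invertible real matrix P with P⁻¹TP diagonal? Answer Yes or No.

Characteristic polynomial: p(r) = r^3 + 3r^2 - 4 = (r - 1)(r + 2)^2.
r = -2 has algebraic multiplicity 2; rank(T + 2I) = 2, so geometric multiplicity = 1.
Geometric multiplicity < algebraic multiplicity, so T is not diagonalizable.

No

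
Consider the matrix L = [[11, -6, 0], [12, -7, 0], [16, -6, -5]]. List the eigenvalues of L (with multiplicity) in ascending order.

-5, -1, 5

Characteristic polynomial: p(r) = r^3 + r^2 - 25r - 25 = (r - 5)(r + 1)(r + 5).
Roots (with multiplicity): -5, -1, 5.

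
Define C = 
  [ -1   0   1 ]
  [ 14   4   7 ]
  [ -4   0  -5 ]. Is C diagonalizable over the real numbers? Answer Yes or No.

No

Characteristic polynomial: p(s) = s^3 + 2s^2 - 15s - 36 = (s - 4)(s + 3)^2.
s = -3 has algebraic multiplicity 2; rank(C + 3I) = 2, so geometric multiplicity = 1.
Geometric multiplicity < algebraic multiplicity, so C is not diagonalizable.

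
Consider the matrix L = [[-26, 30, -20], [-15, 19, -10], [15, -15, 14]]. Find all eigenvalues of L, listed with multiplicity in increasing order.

Characteristic polynomial: p(μ) = μ^3 - 7μ^2 + 8μ + 16 = (μ - 4)^2(μ + 1).
Roots (with multiplicity): -1, 4, 4.

-1, 4, 4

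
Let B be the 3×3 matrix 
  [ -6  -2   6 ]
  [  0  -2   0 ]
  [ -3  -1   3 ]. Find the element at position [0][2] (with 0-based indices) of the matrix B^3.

Characteristic polynomial: λ^3 + 5λ^2 + 6λ = λ(λ + 2)(λ + 3), so the eigenvalues are -3, -2, 0.
λ=-3: eigenvector (2, 0, 1).
λ=0: eigenvector (1, 0, 1).
λ=-2: eigenvector (-2, 1, -1).
P = [[2, 1, -2], [0, 0, 1], [1, 1, -1]], D = diag(-3, 0, -2), P⁻¹ = [[1, 1, -1], [-1, 0, 2], [0, 1, 0]].
B³ = P·diag(-27, 0, -8)·P⁻¹ = [[-54, -38, 54], [0, -8, 0], [-27, -19, 27]].
The requested entry is 54.

54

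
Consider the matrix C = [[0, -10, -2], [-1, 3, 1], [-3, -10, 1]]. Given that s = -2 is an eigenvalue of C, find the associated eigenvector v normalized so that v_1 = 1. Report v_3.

1

C + 2I = [[2, -10, -2], [-1, 5, 1], [-3, -10, 3]].
Solving (C + 2I)v = 0 gives the eigenspace spanned by (1, 0, 1).
With v_1 = 1, v = (1, 0, 1), so v_3 = 1.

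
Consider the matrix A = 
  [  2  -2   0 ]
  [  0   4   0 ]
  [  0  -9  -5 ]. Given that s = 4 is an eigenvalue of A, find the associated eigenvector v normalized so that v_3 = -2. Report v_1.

A − 4I = [[-2, -2, 0], [0, 0, 0], [0, -9, -9]].
Solving (A − 4I)v = 0 gives the eigenspace spanned by (-2, 2, -2).
With v_3 = -2, v = (-2, 2, -2), so v_1 = -2.

-2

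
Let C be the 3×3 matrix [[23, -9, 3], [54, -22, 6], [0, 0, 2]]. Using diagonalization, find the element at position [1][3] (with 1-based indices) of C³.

117

Characteristic polynomial: μ^3 - 3μ^2 - 18μ + 40 = (μ - 5)(μ - 2)(μ + 4), so the eigenvalues are -4, 2, 5.
μ=5: eigenvector (1, 2, 0).
μ=-4: eigenvector (1, 3, 0).
μ=2: eigenvector (-1, -2, 1).
P = [[1, 1, -1], [2, 3, -2], [0, 0, 1]], D = diag(5, -4, 2), P⁻¹ = [[3, -1, 1], [-2, 1, 0], [0, 0, 1]].
C³ = P·diag(125, -64, 8)·P⁻¹ = [[503, -189, 117], [1134, -442, 234], [0, 0, 8]].
The requested entry is 117.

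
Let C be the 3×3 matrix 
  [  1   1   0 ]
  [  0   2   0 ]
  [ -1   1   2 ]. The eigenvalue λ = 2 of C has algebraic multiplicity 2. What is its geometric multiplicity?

2

C − 2I = [[-1, 1, 0], [0, 0, 0], [-1, 1, 0]].
This matrix has rank 1, so its null space has dimension 3 − 1 = 2.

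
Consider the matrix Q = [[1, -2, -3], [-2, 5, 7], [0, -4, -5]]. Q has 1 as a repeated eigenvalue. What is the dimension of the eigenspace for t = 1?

1

Q − 1I = [[0, -2, -3], [-2, 4, 7], [0, -4, -6]].
This matrix has rank 2, so its null space has dimension 3 − 2 = 1.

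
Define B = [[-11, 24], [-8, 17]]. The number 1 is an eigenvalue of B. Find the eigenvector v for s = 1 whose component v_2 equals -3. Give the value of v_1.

B − 1I = [[-12, 24], [-8, 16]].
Solving (B − 1I)v = 0 gives the eigenspace spanned by (-6, -3).
With v_2 = -3, v = (-6, -3), so v_1 = -6.

-6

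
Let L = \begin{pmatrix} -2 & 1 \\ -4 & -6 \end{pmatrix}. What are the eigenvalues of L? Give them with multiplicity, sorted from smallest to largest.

-4, -4

Characteristic polynomial: p(r) = r^2 + 8r + 16 = (r + 4)^2.
Roots (with multiplicity): -4, -4.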